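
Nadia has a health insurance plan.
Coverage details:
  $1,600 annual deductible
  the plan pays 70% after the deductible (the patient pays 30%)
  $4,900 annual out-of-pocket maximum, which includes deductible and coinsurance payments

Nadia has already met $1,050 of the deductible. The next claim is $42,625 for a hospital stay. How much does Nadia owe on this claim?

Deductible still to meet: $1,600 − $1,050 = $550.
That leaves $42,625 − $550 = $42,075 for coinsurance.
Patient's 30% share of $42,075 is $12,622.50.
So the patient owes $550 + $12,622.50 = $13,172.50 before any cap.
Year-to-date out-of-pocket would reach $1,050 + $13,172.50 = $14,222.50, above the $4,900 maximum, so the patient pays only $4,900 − $1,050 = $3,850.

$3,850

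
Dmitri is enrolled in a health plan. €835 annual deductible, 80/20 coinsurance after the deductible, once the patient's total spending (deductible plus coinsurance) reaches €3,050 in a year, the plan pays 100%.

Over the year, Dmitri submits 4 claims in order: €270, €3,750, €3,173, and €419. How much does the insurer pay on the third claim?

€2,538.40

Bill 1, €270: all of it applies to the deductible. Patient owes €270 (running OOP €270). Plan pays €270 − €270 = €0.
Bill 2, €3,750: €565 to deductible, leaving €3,185; 20% of €3,185 = €637. Patient owes €1,202 (running OOP €1,472). Plan pays €3,750 − €1,202 = €2,548.
Bill 3, €3,173: deductible already satisfied, so patient's share is 20% × €3,173 = €634.60. Patient pays €634.60; OOP now €2,106.60. Insurer: €3,173 − €634.60 = €2,538.40.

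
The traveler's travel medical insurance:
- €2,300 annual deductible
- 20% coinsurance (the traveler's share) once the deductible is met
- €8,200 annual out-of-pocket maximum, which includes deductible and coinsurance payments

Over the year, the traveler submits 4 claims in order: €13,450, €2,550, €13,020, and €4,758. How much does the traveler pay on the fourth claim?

Claim 1 (€13,450): €2,300 finishes the deductible; €11,150 goes to coinsurance; traveler's 20% is €2,230. Traveler pays €4,530; OOP now €4,530.
Claim 2 (€2,550): deductible met; 20% of €2,550 = €510. Cost to traveler: €510. OOP to date €5,040.
Claim 3 (€13,020): deductible met; 20% of €13,020 = €2,604. Traveler owes €2,604 (running OOP €7,644).
Claim 4 (€4,758): 20% coinsurance on €4,758 = €951.60. OOP would hit €8,595.60 > €8,200, so the cap limits the traveler to €8,200 − €7,644 = €556.

€556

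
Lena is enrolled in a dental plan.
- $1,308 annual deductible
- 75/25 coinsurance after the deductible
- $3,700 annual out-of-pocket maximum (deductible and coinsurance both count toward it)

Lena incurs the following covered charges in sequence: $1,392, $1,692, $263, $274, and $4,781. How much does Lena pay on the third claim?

$65.75

Claim 1 ($1,392): $1,308 finishes the deductible; $84 goes to coinsurance; patient's 25% is $21. Patient pays $1,329; OOP now $1,329.
Claim 2 ($1,692): 25% coinsurance on $1,692 = $423. Patient owes $423 (running OOP $1,752).
Claim 3 ($263): deductible met; 25% of $263 = $65.75. Patient owes $65.75 (running OOP $1,817.75).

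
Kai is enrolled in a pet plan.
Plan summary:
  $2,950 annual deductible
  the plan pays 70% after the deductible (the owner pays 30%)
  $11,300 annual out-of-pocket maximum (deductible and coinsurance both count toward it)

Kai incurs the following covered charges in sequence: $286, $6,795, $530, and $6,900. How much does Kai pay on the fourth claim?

#1 ($286): all of it applies to the deductible. Owner pays $286; OOP now $286.
#2 ($6,795): deductible takes $2,664, $4,131 remains; 30% of $4,131 = $1,239.30. Cost to owner: $3,903.30. OOP to date $4,189.30.
#3 ($530): deductible already satisfied, so owner's share is 30% × $530 = $159. Owner pays $159; OOP now $4,348.30.
#4 ($6,900): deductible met; 30% of $6,900 = $2,070. Owner pays $2,070; OOP now $6,418.30.

$2,070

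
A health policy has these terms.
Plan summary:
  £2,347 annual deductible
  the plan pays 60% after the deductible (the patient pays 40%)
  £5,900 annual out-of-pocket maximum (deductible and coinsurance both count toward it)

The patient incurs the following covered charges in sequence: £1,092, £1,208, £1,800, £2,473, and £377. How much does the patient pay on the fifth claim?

£150.80

Bill 1, £1,092: all of it applies to the deductible. Patient pays £1,092; OOP now £1,092.
Bill 2, £1,208: fully absorbed by the deductible. Cost to patient: £1,208. OOP to date £2,300.
Bill 3, £1,800: deductible takes £47, £1,753 remains; 40% of £1,753 = £701.20. Cost to patient: £748.20. OOP to date £3,048.20.
Bill 4, £2,473: deductible already satisfied, so patient's share is 40% × £2,473 = £989.20. Cost to patient: £989.20. OOP to date £4,037.40.
Bill 5, £377: deductible already satisfied, so patient's share is 40% × £377 = £150.80. Cost to patient: £150.80. OOP to date £4,188.20.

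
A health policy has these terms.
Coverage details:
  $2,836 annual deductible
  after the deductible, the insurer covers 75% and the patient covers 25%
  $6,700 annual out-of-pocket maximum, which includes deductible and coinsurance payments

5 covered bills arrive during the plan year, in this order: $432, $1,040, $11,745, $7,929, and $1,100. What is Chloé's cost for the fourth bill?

$1,268.75

Bill 1, $432: all of it applies to the deductible. Patient pays $432; OOP now $432.
Bill 2, $1,040: fully absorbed by the deductible. Patient pays $1,040; OOP now $1,472.
Bill 3, $11,745: $1,364 finishes the deductible; $10,381 goes to coinsurance; patient's 25% is $2,595.25. Patient pays $3,959.25; OOP now $5,431.25.
Bill 4, $7,929: deductible met; 25% of $7,929 = $1,982.25. That would push OOP to $7,413.50, over the $6,700 cap, so patient pays $6,700 − $5,431.25 = $1,268.75.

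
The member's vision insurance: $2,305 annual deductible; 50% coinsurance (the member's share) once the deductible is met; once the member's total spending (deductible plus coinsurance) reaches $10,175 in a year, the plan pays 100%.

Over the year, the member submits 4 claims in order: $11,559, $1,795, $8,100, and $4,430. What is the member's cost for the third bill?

Bill 1, $11,559: deductible takes $2,305, $9,254 remains; 50% of $9,254 = $4,627. Member owes $6,932 (running OOP $6,932).
Bill 2, $1,795: deductible already satisfied, so member's share is 50% × $1,795 = $897.50. Member owes $897.50 (running OOP $7,829.50).
Bill 3, $8,100: deductible already satisfied, so member's share is 50% × $8,100 = $4,050. OOP would hit $11,879.50 > $10,175, so the cap limits the member to $10,175 − $7,829.50 = $2,345.50.

$2,345.50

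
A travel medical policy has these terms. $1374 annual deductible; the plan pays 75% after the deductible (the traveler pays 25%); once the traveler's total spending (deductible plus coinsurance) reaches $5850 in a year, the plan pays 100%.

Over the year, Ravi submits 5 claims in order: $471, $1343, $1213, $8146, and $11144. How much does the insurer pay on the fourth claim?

$6109.50

Claim 1 — $471: fully absorbed by the deductible. Cost to traveler: $471. OOP to date $471. Insurer: $471 − $471 = $0.
Claim 2 — $1343: $903 finishes the deductible; $440 goes to coinsurance; coinsurance $440 × 25% = $110. Cost to traveler: $1013. OOP to date $1484. Insurer: $1343 − $1013 = $330.
Claim 3 — $1213: deductible already satisfied, so traveler's share is 25% × $1213 = $303.25. Traveler pays $303.25; OOP now $1787.25. Plan pays $1213 − $303.25 = $909.75.
Claim 4 — $8146: 25% coinsurance on $8146 = $2036.50. Cost to traveler: $2036.50. OOP to date $3823.75. Plan pays $8146 − $2036.50 = $6109.50.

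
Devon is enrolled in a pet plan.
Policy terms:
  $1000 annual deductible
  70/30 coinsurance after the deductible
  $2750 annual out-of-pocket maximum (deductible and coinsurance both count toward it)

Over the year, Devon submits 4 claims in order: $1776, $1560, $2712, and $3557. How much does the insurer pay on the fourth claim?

$3321.40

#1 ($1776): $1000 to deductible, leaving $776; 30% of $776 = $232.80. Cost to owner: $1232.80. OOP to date $1232.80. Plan pays $1776 − $1232.80 = $543.20.
#2 ($1560): deductible already satisfied, so owner's share is 30% × $1560 = $468. Cost to owner: $468. OOP to date $1700.80. Plan pays $1560 − $468 = $1092.
#3 ($2712): 30% coinsurance on $2712 = $813.60. Owner pays $813.60; OOP now $2514.40. Plan pays $2712 − $813.60 = $1898.40.
#4 ($3557): 30% coinsurance on $3557 = $1067.10. Adding that to $2514.40 gives $3581.50, past the $2750 cap; owner pays only $2750 − $2514.40 = $235.60. Insurer: $3557 − $235.60 = $3321.40.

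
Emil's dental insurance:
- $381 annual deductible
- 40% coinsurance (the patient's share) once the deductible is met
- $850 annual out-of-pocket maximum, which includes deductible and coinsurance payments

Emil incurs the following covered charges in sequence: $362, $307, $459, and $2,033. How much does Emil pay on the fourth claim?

Claim 1 ($362): all of it applies to the deductible. Patient owes $362 (running OOP $362).
Claim 2 ($307): $19 finishes the deductible; $288 goes to coinsurance; 40% of $288 = $115.20. Patient owes $134.20 (running OOP $496.20).
Claim 3 ($459): 40% coinsurance on $459 = $183.60. Cost to patient: $183.60. OOP to date $679.80.
Claim 4 ($2,033): 40% coinsurance on $2,033 = $813.20. That would push OOP to $1,493, over the $850 cap, so patient pays $850 − $679.80 = $170.20.

$170.20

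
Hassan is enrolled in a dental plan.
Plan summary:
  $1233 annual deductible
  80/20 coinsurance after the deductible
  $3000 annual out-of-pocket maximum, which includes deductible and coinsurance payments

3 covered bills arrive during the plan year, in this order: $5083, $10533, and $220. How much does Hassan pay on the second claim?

$997

Bill 1, $5083: $1233 finishes the deductible; $3850 goes to coinsurance; coinsurance $3850 × 20% = $770. Cost to patient: $2003. OOP to date $2003.
Bill 2, $10533: deductible already satisfied, so patient's share is 20% × $10533 = $2106.60. That would push OOP to $4109.60, over the $3000 cap, so patient pays $3000 − $2003 = $997.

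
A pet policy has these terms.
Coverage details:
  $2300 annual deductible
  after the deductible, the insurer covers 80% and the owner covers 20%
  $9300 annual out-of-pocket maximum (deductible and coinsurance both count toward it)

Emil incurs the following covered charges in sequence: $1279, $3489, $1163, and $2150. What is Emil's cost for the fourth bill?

$430

Claim 1 — $1279: all of it applies to the deductible. Cost to owner: $1279. OOP to date $1279.
Claim 2 — $3489: $1021 to deductible, leaving $2468; owner's 20% is $493.60. Owner owes $1514.60 (running OOP $2793.60).
Claim 3 — $1163: deductible met; 20% of $1163 = $232.60. Owner owes $232.60 (running OOP $3026.20).
Claim 4 — $2150: deductible met; 20% of $2150 = $430. Owner pays $430; OOP now $3456.20.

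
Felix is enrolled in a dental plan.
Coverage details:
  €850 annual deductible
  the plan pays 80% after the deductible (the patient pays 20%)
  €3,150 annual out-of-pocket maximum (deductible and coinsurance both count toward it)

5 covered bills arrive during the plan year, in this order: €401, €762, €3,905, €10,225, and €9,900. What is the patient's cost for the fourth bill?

#1 (€401): fully absorbed by the deductible. Cost to patient: €401. OOP to date €401.
#2 (€762): €449 finishes the deductible; €313 goes to coinsurance; coinsurance €313 × 20% = €62.60. Patient pays €511.60; OOP now €912.60.
#3 (€3,905): deductible already satisfied, so patient's share is 20% × €3,905 = €781. Cost to patient: €781. OOP to date €1,693.60.
#4 (€10,225): 20% coinsurance on €10,225 = €2,045. That would push OOP to €3,738.60, over the €3,150 cap, so patient pays €3,150 − €1,693.60 = €1,456.40.

€1,456.40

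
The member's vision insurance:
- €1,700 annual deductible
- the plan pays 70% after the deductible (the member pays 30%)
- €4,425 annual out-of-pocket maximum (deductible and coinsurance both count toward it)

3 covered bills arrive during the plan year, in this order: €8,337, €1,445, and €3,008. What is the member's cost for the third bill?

Claim 1 (€8,337): €1,700 to deductible, leaving €6,637; member's 30% is €1,991.10. Cost to member: €3,691.10. OOP to date €3,691.10.
Claim 2 (€1,445): deductible met; 30% of €1,445 = €433.50. Member pays €433.50; OOP now €4,124.60.
Claim 3 (€3,008): 30% coinsurance on €3,008 = €902.40. That would push OOP to €5,027, over the €4,425 cap, so member pays €4,425 − €4,124.60 = €300.40.

€300.40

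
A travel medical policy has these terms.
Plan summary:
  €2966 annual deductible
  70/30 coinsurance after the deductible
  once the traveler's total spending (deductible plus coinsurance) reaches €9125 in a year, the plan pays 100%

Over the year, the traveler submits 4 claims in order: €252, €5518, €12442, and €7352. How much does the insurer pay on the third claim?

€8709.40

Claim 1 — €252: all of it applies to the deductible. Traveler pays €252; OOP now €252. Plan pays €252 − €252 = €0.
Claim 2 — €5518: deductible takes €2714, €2804 remains; 30% of €2804 = €841.20. Traveler pays €3555.20; OOP now €3807.20. Insurer: €5518 − €3555.20 = €1962.80.
Claim 3 — €12442: deductible met; 30% of €12442 = €3732.60. Traveler owes €3732.60 (running OOP €7539.80). Insurer: €12442 − €3732.60 = €8709.40.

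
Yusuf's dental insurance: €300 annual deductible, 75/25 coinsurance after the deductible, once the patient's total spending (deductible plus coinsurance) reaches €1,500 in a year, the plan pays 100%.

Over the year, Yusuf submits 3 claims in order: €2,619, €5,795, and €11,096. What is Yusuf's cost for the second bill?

Claim 1 (€2,619): deductible takes €300, €2,319 remains; coinsurance €2,319 × 25% = €579.75. Patient owes €879.75 (running OOP €879.75).
Claim 2 (€5,795): 25% coinsurance on €5,795 = €1,448.75. Adding that to €879.75 gives €2,328.50, past the €1,500 cap; patient pays only €1,500 − €879.75 = €620.25.

€620.25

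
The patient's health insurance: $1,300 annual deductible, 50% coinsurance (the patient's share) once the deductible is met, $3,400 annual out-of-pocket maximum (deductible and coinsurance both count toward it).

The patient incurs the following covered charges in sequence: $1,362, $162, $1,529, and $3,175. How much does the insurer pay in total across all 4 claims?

$2,828

Claim 1 ($1,362): $1,300 to deductible, leaving $62; coinsurance $62 × 50% = $31. Cost to patient: $1,331. OOP to date $1,331. Plan pays $1,362 − $1,331 = $31.
Claim 2 ($162): deductible already satisfied, so patient's share is 50% × $162 = $81. Cost to patient: $81. OOP to date $1,412. Plan pays $162 − $81 = $81.
Claim 3 ($1,529): deductible met; 50% of $1,529 = $764.50. Patient owes $764.50 (running OOP $2,176.50). Insurer: $1,529 − $764.50 = $764.50.
Claim 4 ($3,175): 50% coinsurance on $3,175 = $1,587.50. That would push OOP to $3,764, over the $3,400 cap, so patient pays $3,400 − $2,176.50 = $1,223.50. Plan pays $3,175 − $1,223.50 = $1,951.50.
Insurer total: $31 + $81 + $764.50 + $1,951.50 = $2,828.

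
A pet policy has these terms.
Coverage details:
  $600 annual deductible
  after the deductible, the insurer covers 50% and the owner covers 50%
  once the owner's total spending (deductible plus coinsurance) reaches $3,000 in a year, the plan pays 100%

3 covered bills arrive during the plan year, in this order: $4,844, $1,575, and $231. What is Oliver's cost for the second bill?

$278

#1 ($4,844): $600 finishes the deductible; $4,244 goes to coinsurance; 50% of $4,244 = $2,122. Owner pays $2,722; OOP now $2,722.
#2 ($1,575): deductible met; 50% of $1,575 = $787.50. That would push OOP to $3,509.50, over the $3,000 cap, so owner pays $3,000 − $2,722 = $278.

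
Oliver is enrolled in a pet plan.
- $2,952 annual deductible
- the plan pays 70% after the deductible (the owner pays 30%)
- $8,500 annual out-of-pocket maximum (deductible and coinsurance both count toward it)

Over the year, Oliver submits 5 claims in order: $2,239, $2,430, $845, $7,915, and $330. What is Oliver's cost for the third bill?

#1 ($2,239): entire amount goes to the deductible. Owner pays $2,239; OOP now $2,239.
#2 ($2,430): $713 to deductible, leaving $1,717; owner's 30% is $515.10. Cost to owner: $1,228.10. OOP to date $3,467.10.
#3 ($845): 30% coinsurance on $845 = $253.50. Cost to owner: $253.50. OOP to date $3,720.60.

$253.50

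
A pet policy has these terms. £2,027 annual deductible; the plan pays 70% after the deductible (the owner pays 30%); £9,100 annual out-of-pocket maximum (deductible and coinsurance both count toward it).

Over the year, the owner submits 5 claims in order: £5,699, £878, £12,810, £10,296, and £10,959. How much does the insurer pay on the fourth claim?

Claim 1 — £5,699: deductible takes £2,027, £3,672 remains; coinsurance £3,672 × 30% = £1,101.60. Owner owes £3,128.60 (running OOP £3,128.60). Plan pays £5,699 − £3,128.60 = £2,570.40.
Claim 2 — £878: deductible already satisfied, so owner's share is 30% × £878 = £263.40. Owner owes £263.40 (running OOP £3,392). Plan pays £878 − £263.40 = £614.60.
Claim 3 — £12,810: 30% coinsurance on £12,810 = £3,843. Owner owes £3,843 (running OOP £7,235). Insurer: £12,810 − £3,843 = £8,967.
Claim 4 — £10,296: deductible met; 30% of £10,296 = £3,088.80. Adding that to £7,235 gives £10,323.80, past the £9,100 cap; owner pays only £9,100 − £7,235 = £1,865. Plan pays £10,296 − £1,865 = £8,431.

£8,431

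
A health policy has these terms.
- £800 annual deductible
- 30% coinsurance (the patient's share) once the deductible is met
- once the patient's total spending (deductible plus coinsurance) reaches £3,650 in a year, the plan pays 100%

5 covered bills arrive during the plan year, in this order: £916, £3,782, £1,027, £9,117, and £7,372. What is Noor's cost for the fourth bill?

#1 (£916): £800 to deductible, leaving £116; 30% of £116 = £34.80. Cost to patient: £834.80. OOP to date £834.80.
#2 (£3,782): 30% coinsurance on £3,782 = £1,134.60. Patient pays £1,134.60; OOP now £1,969.40.
#3 (£1,027): deductible already satisfied, so patient's share is 30% × £1,027 = £308.10. Cost to patient: £308.10. OOP to date £2,277.50.
#4 (£9,117): 30% coinsurance on £9,117 = £2,735.10. Adding that to £2,277.50 gives £5,012.60, past the £3,650 cap; patient pays only £3,650 − £2,277.50 = £1,372.50.

£1,372.50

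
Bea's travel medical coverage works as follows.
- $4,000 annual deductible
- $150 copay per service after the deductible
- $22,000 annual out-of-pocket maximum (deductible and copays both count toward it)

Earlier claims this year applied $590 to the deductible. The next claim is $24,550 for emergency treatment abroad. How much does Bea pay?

$3,560

Deductible still to meet: $4,000 − $590 = $3,410.
That leaves $24,550 − $3,410 = $21,140 for the copay.
Copay on this service: $150.
Traveler responsibility before any cap: $3,410 + $150 = $3,560.
Year-to-date out-of-pocket becomes $590 + $3,560 = $4,150, still under the $22,000 maximum, so no cap applies.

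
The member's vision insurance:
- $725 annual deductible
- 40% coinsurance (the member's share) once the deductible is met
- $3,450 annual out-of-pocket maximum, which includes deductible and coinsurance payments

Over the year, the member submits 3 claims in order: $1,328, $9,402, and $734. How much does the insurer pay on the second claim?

#1 ($1,328): deductible takes $725, $603 remains; 40% of $603 = $241.20. Cost to member: $966.20. OOP to date $966.20. Plan pays $1,328 − $966.20 = $361.80.
#2 ($9,402): 40% coinsurance on $9,402 = $3,760.80. OOP would hit $4,727 > $3,450, so the cap limits the member to $3,450 − $966.20 = $2,483.80. Plan pays $9,402 − $2,483.80 = $6,918.20.

$6,918.20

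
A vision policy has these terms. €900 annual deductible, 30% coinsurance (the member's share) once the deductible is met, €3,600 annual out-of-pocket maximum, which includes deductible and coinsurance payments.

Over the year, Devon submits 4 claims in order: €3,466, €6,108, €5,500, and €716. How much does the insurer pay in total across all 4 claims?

€12,190

Claim 1 — €3,466: €900 to deductible, leaving €2,566; 30% of €2,566 = €769.80. Member owes €1,669.80 (running OOP €1,669.80). Insurer: €3,466 − €1,669.80 = €1,796.20.
Claim 2 — €6,108: deductible already satisfied, so member's share is 30% × €6,108 = €1,832.40. Cost to member: €1,832.40. OOP to date €3,502.20. Insurer: €6,108 − €1,832.40 = €4,275.60.
Claim 3 — €5,500: deductible already satisfied, so member's share is 30% × €5,500 = €1,650. Adding that to €3,502.20 gives €5,152.20, past the €3,600 cap; member pays only €3,600 − €3,502.20 = €97.80. Insurer: €5,500 − €97.80 = €5,402.20.
Claim 4 — €716: deductible met; 30% of €716 = €214.80. That would push OOP to €3,814.80, over the €3,600 cap, so member pays €3,600 − €3,600 = €0. Insurer: €716 − €0 = €716.
Insurer total = bills − member's total = €15,790 − €3,600 = €12,190.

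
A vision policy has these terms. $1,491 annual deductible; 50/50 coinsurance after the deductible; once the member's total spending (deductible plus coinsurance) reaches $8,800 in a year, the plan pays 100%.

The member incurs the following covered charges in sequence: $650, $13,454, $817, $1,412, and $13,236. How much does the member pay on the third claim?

$408.50

Claim 1 — $650: all of it applies to the deductible. Cost to member: $650. OOP to date $650.
Claim 2 — $13,454: $841 to deductible, leaving $12,613; member's 50% is $6,306.50. Member owes $7,147.50 (running OOP $7,797.50).
Claim 3 — $817: 50% coinsurance on $817 = $408.50. Member owes $408.50 (running OOP $8,206).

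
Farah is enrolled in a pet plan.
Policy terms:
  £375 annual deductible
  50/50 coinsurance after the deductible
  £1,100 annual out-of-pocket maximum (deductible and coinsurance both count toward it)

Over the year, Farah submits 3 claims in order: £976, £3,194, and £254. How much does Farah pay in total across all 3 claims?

Claim 1 — £976: £375 finishes the deductible; £601 goes to coinsurance; owner's 50% is £300.50. Owner pays £675.50; OOP now £675.50.
Claim 2 — £3,194: 50% coinsurance on £3,194 = £1,597. OOP would hit £2,272.50 > £1,100, so the cap limits the owner to £1,100 − £675.50 = £424.50.
Claim 3 — £254: deductible already satisfied, so owner's share is 50% × £254 = £127. OOP would hit £1,227 > £1,100, so the cap limits the owner to £1,100 − £1,100 = £0.
Summing the owner's payments: £675.50 + £424.50 + £0 = £1,100.

£1,100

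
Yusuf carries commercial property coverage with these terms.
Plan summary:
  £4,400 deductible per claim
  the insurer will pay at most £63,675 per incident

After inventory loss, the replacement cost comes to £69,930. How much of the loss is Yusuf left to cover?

Subtract the deductible: £69,930 − £4,400 = £65,530.
Since £65,530 > £63,675, the payout is capped at £63,675.
Out of pocket: £69,930 − £63,675 = £6,255.

£6,255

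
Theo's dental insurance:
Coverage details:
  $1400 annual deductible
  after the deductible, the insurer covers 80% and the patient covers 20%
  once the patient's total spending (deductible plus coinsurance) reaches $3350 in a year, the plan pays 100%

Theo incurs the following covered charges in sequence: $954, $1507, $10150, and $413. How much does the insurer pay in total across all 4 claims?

$9674

Claim 1 ($954): fully absorbed by the deductible. Patient pays $954; OOP now $954. Plan pays $954 − $954 = $0.
Claim 2 ($1507): $446 finishes the deductible; $1061 goes to coinsurance; 20% of $1061 = $212.20. Cost to patient: $658.20. OOP to date $1612.20. Plan pays $1507 − $658.20 = $848.80.
Claim 3 ($10150): deductible already satisfied, so patient's share is 20% × $10150 = $2030. Adding that to $1612.20 gives $3642.20, past the $3350 cap; patient pays only $3350 − $1612.20 = $1737.80. Insurer: $10150 − $1737.80 = $8412.20.
Claim 4 ($413): 20% coinsurance on $413 = $82.60. That would push OOP to $3432.60, over the $3350 cap, so patient pays $3350 − $3350 = $0. Plan pays $413 − $0 = $413.
Insurer total: $0 + $848.80 + $8412.20 + $413 = $9674.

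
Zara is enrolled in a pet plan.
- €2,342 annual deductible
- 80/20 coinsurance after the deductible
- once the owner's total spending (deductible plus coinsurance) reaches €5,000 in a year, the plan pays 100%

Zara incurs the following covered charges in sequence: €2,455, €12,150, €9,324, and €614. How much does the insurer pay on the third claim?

€9,118.60

#1 (€2,455): €2,342 finishes the deductible; €113 goes to coinsurance; coinsurance €113 × 20% = €22.60. Owner owes €2,364.60 (running OOP €2,364.60). Insurer: €2,455 − €2,364.60 = €90.40.
#2 (€12,150): 20% coinsurance on €12,150 = €2,430. Cost to owner: €2,430. OOP to date €4,794.60. Plan pays €12,150 − €2,430 = €9,720.
#3 (€9,324): deductible met; 20% of €9,324 = €1,864.80. Adding that to €4,794.60 gives €6,659.40, past the €5,000 cap; owner pays only €5,000 − €4,794.60 = €205.40. Plan pays €9,324 − €205.40 = €9,118.60.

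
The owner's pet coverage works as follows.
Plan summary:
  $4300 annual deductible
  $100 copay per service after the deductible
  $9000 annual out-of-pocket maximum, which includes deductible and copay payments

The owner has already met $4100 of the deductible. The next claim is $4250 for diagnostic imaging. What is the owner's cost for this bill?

$300

Remaining deductible: $4300 − $4100 = $200.
That leaves $4250 − $200 = $4050 for the copay.
Copay on this service: $100.
That puts the owner's cost at $200 + $100 = $300 before any cap.
Cumulative spending $4100 + $300 = $4400 stays under the $9000 maximum.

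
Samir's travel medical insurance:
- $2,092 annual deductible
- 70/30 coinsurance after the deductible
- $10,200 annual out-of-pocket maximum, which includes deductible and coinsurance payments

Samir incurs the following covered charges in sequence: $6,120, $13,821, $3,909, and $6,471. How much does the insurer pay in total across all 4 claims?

Claim 1 — $6,120: $2,092 to deductible, leaving $4,028; coinsurance $4,028 × 30% = $1,208.40. Cost to traveler: $3,300.40. OOP to date $3,300.40. Insurer: $6,120 − $3,300.40 = $2,819.60.
Claim 2 — $13,821: deductible already satisfied, so traveler's share is 30% × $13,821 = $4,146.30. Traveler pays $4,146.30; OOP now $7,446.70. Insurer: $13,821 − $4,146.30 = $9,674.70.
Claim 3 — $3,909: deductible met; 30% of $3,909 = $1,172.70. Cost to traveler: $1,172.70. OOP to date $8,619.40. Insurer: $3,909 − $1,172.70 = $2,736.30.
Claim 4 — $6,471: deductible met; 30% of $6,471 = $1,941.30. OOP would hit $10,560.70 > $10,200, so the cap limits the traveler to $10,200 − $8,619.40 = $1,580.60. Insurer: $6,471 − $1,580.60 = $4,890.40.
Insurer total: $2,819.60 + $9,674.70 + $2,736.30 + $4,890.40 = $20,121.

$20,121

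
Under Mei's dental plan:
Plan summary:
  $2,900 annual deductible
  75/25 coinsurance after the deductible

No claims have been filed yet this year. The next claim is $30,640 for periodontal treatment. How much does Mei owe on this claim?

Nothing has been paid toward the $2,900 deductible, so the first $2,900 of this charge is applied there.
The remaining $27,740 (= $30,640 − $2,900) moves to coinsurance.
Patient's 25% share of $27,740 is $6,935.
That puts the patient's cost at $2,900 + $6,935 = $9,835.

$9,835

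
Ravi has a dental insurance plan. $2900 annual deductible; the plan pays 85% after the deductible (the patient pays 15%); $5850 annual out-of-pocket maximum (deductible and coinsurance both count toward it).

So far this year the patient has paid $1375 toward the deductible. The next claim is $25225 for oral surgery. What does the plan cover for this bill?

$20750

$1375 of the $2900 deductible is already met, leaving $1525.
After the $1525 deductible portion, $25225 − $1525 = $23700 is subject to coinsurance.
Patient's 15% share of $23700 is $3555.
That puts the patient's cost at $1525 + $3555 = $5080 before any cap.
That would bring total out-of-pocket to $6455, past the $5850 cap. The patient is capped at $5850 − $1375 = $4475 on this claim.
Insurer pays the balance: $25225 − $4475 = $20750.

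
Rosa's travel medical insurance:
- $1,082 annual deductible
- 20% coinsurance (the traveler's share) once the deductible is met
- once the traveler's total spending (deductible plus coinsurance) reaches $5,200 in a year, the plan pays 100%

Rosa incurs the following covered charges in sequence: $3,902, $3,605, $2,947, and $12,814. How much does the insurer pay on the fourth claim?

$10,570.40

Claim 1 — $3,902: $1,082 finishes the deductible; $2,820 goes to coinsurance; traveler's 20% is $564. Cost to traveler: $1,646. OOP to date $1,646. Plan pays $3,902 − $1,646 = $2,256.
Claim 2 — $3,605: 20% coinsurance on $3,605 = $721. Traveler owes $721 (running OOP $2,367). Insurer: $3,605 − $721 = $2,884.
Claim 3 — $2,947: deductible met; 20% of $2,947 = $589.40. Cost to traveler: $589.40. OOP to date $2,956.40. Insurer: $2,947 − $589.40 = $2,357.60.
Claim 4 — $12,814: deductible met; 20% of $12,814 = $2,562.80. OOP would hit $5,519.20 > $5,200, so the cap limits the traveler to $5,200 − $2,956.40 = $2,243.60. Insurer: $12,814 − $2,243.60 = $10,570.40.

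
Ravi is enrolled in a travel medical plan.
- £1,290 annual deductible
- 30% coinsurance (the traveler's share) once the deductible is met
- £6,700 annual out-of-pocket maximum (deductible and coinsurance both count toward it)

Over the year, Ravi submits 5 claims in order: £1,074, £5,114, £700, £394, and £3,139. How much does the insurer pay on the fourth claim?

£275.80

Claim 1 (£1,074): all of it applies to the deductible. Traveler owes £1,074 (running OOP £1,074). Plan pays £1,074 − £1,074 = £0.
Claim 2 (£5,114): £216 finishes the deductible; £4,898 goes to coinsurance; 30% of £4,898 = £1,469.40. Cost to traveler: £1,685.40. OOP to date £2,759.40. Insurer: £5,114 − £1,685.40 = £3,428.60.
Claim 3 (£700): deductible already satisfied, so traveler's share is 30% × £700 = £210. Traveler pays £210; OOP now £2,969.40. Insurer: £700 − £210 = £490.
Claim 4 (£394): deductible met; 30% of £394 = £118.20. Traveler pays £118.20; OOP now £3,087.60. Plan pays £394 − £118.20 = £275.80.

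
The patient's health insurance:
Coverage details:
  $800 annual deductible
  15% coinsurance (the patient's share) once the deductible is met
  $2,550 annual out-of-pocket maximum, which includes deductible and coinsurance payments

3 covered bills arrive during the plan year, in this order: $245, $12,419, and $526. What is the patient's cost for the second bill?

$2,305

Claim 1 ($245): all of it applies to the deductible. Cost to patient: $245. OOP to date $245.
Claim 2 ($12,419): deductible takes $555, $11,864 remains; patient's 15% is $1,779.60. Claim cost before the cap: $555 + $1,779.60 = $2,334.60. That would push OOP to $2,579.60, over the $2,550 cap, so patient pays $2,550 − $245 = $2,305.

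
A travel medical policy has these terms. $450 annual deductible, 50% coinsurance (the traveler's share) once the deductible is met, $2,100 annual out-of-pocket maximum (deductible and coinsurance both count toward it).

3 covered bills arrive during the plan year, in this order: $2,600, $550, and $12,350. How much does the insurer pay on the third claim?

#1 ($2,600): $450 to deductible, leaving $2,150; coinsurance $2,150 × 50% = $1,075. Cost to traveler: $1,525. OOP to date $1,525. Plan pays $2,600 − $1,525 = $1,075.
#2 ($550): deductible already satisfied, so traveler's share is 50% × $550 = $275. Cost to traveler: $275. OOP to date $1,800. Insurer: $550 − $275 = $275.
#3 ($12,350): 50% coinsurance on $12,350 = $6,175. OOP would hit $7,975 > $2,100, so the cap limits the traveler to $2,100 − $1,800 = $300. Plan pays $12,350 − $300 = $12,050.

$12,050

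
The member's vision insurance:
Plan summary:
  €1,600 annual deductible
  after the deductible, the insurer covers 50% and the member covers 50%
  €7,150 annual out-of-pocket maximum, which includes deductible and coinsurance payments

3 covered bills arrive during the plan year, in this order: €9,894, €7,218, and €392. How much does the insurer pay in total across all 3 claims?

€10,354

Claim 1 (€9,894): deductible takes €1,600, €8,294 remains; 50% of €8,294 = €4,147. Member owes €5,747 (running OOP €5,747). Insurer: €9,894 − €5,747 = €4,147.
Claim 2 (€7,218): deductible met; 50% of €7,218 = €3,609. That would push OOP to €9,356, over the €7,150 cap, so member pays €7,150 − €5,747 = €1,403. Insurer: €7,218 − €1,403 = €5,815.
Claim 3 (€392): deductible already satisfied, so member's share is 50% × €392 = €196. Adding that to €7,150 gives €7,346, past the €7,150 cap; member pays only €7,150 − €7,150 = €0. Plan pays €392 − €0 = €392.
Insurer total: €4,147 + €5,815 + €392 = €10,354.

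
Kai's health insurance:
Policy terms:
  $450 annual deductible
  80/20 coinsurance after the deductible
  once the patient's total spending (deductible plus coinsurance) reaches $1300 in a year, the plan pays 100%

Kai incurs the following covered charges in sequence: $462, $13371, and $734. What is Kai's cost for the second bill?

$847.60

Claim 1 — $462: $450 finishes the deductible; $12 goes to coinsurance; patient's 20% is $2.40. Patient pays $452.40; OOP now $452.40.
Claim 2 — $13371: deductible met; 20% of $13371 = $2674.20. OOP would hit $3126.60 > $1300, so the cap limits the patient to $1300 − $452.40 = $847.60.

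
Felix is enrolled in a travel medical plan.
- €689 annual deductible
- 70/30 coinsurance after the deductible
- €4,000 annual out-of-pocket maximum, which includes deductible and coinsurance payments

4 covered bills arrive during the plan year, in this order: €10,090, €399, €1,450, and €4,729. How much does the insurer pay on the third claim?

€1,079

Bill 1, €10,090: deductible takes €689, €9,401 remains; coinsurance €9,401 × 30% = €2,820.30. Cost to traveler: €3,509.30. OOP to date €3,509.30. Insurer: €10,090 − €3,509.30 = €6,580.70.
Bill 2, €399: 30% coinsurance on €399 = €119.70. Traveler pays €119.70; OOP now €3,629. Plan pays €399 − €119.70 = €279.30.
Bill 3, €1,450: deductible already satisfied, so traveler's share is 30% × €1,450 = €435. OOP would hit €4,064 > €4,000, so the cap limits the traveler to €4,000 − €3,629 = €371. Plan pays €1,450 − €371 = €1,079.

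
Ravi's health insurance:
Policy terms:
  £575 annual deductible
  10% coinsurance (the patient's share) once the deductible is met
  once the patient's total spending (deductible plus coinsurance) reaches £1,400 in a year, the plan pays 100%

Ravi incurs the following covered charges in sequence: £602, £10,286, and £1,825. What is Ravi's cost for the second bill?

£822.30

Claim 1 — £602: £575 to deductible, leaving £27; 10% of £27 = £2.70. Patient owes £577.70 (running OOP £577.70).
Claim 2 — £10,286: deductible met; 10% of £10,286 = £1,028.60. That would push OOP to £1,606.30, over the £1,400 cap, so patient pays £1,400 − £577.70 = £822.30.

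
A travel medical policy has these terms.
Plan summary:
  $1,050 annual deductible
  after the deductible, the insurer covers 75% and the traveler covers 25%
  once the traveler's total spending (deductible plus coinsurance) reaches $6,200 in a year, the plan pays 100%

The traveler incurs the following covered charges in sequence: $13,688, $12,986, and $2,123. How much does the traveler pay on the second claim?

$1,990.50

#1 ($13,688): $1,050 to deductible, leaving $12,638; traveler's 25% is $3,159.50. Cost to traveler: $4,209.50. OOP to date $4,209.50.
#2 ($12,986): 25% coinsurance on $12,986 = $3,246.50. Adding that to $4,209.50 gives $7,456, past the $6,200 cap; traveler pays only $6,200 − $4,209.50 = $1,990.50.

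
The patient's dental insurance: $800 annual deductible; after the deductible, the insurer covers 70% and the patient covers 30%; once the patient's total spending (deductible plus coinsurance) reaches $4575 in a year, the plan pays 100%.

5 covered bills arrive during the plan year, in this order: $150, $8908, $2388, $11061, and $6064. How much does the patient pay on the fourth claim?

$581.20

Bill 1, $150: entire amount goes to the deductible. Cost to patient: $150. OOP to date $150.
Bill 2, $8908: $650 finishes the deductible; $8258 goes to coinsurance; patient's 30% is $2477.40. Patient pays $3127.40; OOP now $3277.40.
Bill 3, $2388: deductible met; 30% of $2388 = $716.40. Patient owes $716.40 (running OOP $3993.80).
Bill 4, $11061: deductible met; 30% of $11061 = $3318.30. OOP would hit $7312.10 > $4575, so the cap limits the patient to $4575 − $3993.80 = $581.20.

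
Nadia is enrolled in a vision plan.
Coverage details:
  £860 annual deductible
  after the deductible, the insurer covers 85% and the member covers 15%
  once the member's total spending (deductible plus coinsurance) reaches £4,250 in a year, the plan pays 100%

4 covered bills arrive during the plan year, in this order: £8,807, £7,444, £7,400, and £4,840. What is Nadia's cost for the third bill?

Bill 1, £8,807: £860 to deductible, leaving £7,947; member's 15% is £1,192.05. Cost to member: £2,052.05. OOP to date £2,052.05.
Bill 2, £7,444: deductible already satisfied, so member's share is 15% × £7,444 = £1,116.60. Member owes £1,116.60 (running OOP £3,168.65).
Bill 3, £7,400: deductible already satisfied, so member's share is 15% × £7,400 = £1,110. That would push OOP to £4,278.65, over the £4,250 cap, so member pays £4,250 − £3,168.65 = £1,081.35.

£1,081.35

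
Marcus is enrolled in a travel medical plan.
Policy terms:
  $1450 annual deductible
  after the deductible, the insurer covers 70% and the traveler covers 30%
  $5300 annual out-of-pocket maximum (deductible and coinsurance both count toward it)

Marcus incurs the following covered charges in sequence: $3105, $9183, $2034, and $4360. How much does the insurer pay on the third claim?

$1435.40

Claim 1 — $3105: deductible takes $1450, $1655 remains; 30% of $1655 = $496.50. Traveler pays $1946.50; OOP now $1946.50. Insurer: $3105 − $1946.50 = $1158.50.
Claim 2 — $9183: deductible already satisfied, so traveler's share is 30% × $9183 = $2754.90. Traveler pays $2754.90; OOP now $4701.40. Plan pays $9183 − $2754.90 = $6428.10.
Claim 3 — $2034: deductible met; 30% of $2034 = $610.20. That would push OOP to $5311.60, over the $5300 cap, so traveler pays $5300 − $4701.40 = $598.60. Plan pays $2034 − $598.60 = $1435.40.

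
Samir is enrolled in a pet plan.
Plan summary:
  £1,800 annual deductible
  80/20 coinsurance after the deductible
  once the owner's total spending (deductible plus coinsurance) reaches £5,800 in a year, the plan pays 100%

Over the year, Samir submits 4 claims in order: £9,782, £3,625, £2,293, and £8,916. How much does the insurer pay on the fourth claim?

Claim 1 — £9,782: deductible takes £1,800, £7,982 remains; coinsurance £7,982 × 20% = £1,596.40. Owner owes £3,396.40 (running OOP £3,396.40). Insurer: £9,782 − £3,396.40 = £6,385.60.
Claim 2 — £3,625: 20% coinsurance on £3,625 = £725. Owner pays £725; OOP now £4,121.40. Insurer: £3,625 − £725 = £2,900.
Claim 3 — £2,293: 20% coinsurance on £2,293 = £458.60. Cost to owner: £458.60. OOP to date £4,580. Insurer: £2,293 − £458.60 = £1,834.40.
Claim 4 — £8,916: deductible already satisfied, so owner's share is 20% × £8,916 = £1,783.20. That would push OOP to £6,363.20, over the £5,800 cap, so owner pays £5,800 − £4,580 = £1,220. Insurer: £8,916 − £1,220 = £7,696.

£7,696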